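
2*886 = 1772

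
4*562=2248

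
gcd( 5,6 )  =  1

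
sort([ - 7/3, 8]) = [ - 7/3, 8]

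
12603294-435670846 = -423067552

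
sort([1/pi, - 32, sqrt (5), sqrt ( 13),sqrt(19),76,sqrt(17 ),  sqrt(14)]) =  [ - 32, 1/pi, sqrt ( 5), sqrt( 13) , sqrt(14), sqrt ( 17),sqrt( 19),76]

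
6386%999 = 392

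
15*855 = 12825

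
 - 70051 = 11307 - 81358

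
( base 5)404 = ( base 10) 104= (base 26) 40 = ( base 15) 6e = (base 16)68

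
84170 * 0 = 0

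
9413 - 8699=714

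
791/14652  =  791/14652 = 0.05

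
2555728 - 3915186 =- 1359458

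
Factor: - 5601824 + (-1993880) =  -7595704 = -  2^3*23^1*41281^1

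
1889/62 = 30 +29/62 = 30.47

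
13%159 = 13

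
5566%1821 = 103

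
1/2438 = 1/2438= 0.00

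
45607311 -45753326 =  - 146015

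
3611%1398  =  815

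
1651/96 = 1651/96 = 17.20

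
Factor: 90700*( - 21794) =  - 1976715800=- 2^3*5^2*17^1*641^1*907^1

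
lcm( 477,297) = 15741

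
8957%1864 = 1501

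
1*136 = 136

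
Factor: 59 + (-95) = - 2^2*3^2 = - 36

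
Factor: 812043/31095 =90227/3455  =  5^( - 1 )*691^( - 1)*90227^1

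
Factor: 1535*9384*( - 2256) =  - 2^7*3^2*5^1*17^1 * 23^1*47^1 *307^1  =  - 32496416640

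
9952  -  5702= 4250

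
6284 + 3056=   9340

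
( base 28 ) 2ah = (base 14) 973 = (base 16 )749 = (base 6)12345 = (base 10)1865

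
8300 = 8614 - 314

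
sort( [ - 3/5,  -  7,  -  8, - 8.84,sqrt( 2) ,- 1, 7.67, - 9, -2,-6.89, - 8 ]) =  [-9,  -  8.84,  -  8,  -  8,  -  7,  -  6.89,-2, - 1, - 3/5,sqrt( 2), 7.67 ] 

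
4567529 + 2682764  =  7250293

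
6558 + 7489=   14047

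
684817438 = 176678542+508138896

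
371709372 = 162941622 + 208767750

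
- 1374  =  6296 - 7670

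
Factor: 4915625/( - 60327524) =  -2^( - 2 )*5^5*11^2*13^1*1531^ ( - 1 )*9851^( - 1)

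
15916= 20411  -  4495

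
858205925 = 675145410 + 183060515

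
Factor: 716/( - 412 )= - 103^( - 1)*179^1 = - 179/103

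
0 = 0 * ( - 8179)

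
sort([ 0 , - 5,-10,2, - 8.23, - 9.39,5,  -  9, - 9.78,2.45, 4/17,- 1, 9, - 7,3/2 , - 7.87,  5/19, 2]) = [ - 10, - 9.78, - 9.39, - 9, - 8.23, - 7.87,  -  7, - 5, - 1 , 0,4/17, 5/19, 3/2, 2,2,2.45,5,  9] 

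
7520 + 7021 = 14541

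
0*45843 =0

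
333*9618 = 3202794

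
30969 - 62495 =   -  31526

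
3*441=1323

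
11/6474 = 11/6474 = 0.00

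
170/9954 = 85/4977 = 0.02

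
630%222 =186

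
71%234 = 71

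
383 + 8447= 8830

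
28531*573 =16348263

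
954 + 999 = 1953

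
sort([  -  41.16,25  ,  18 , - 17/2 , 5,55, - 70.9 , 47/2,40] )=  [  -  70.9, - 41.16,- 17/2, 5, 18, 47/2, 25,40 , 55]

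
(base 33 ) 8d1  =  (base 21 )kf7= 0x23b6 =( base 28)BIE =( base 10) 9142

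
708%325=58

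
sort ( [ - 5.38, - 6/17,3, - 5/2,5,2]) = [ - 5.38, -5/2,-6/17, 2, 3,5 ] 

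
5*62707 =313535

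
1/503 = 1/503= 0.00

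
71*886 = 62906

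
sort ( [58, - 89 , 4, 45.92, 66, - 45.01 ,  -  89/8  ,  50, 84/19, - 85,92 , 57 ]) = [-89,  -  85, - 45.01,-89/8, 4, 84/19, 45.92,50, 57, 58, 66,92] 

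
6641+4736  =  11377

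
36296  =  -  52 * ( - 698)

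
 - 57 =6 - 63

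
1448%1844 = 1448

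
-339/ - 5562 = 113/1854 = 0.06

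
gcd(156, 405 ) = 3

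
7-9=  - 2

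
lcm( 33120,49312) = 2219040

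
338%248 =90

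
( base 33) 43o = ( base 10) 4479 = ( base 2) 1000101111111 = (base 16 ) 117F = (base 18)DEF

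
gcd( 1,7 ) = 1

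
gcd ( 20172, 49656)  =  12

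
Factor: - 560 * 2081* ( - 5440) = 2^10*5^2 * 7^1*17^1 * 2081^1 = 6339558400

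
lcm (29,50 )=1450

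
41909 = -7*( - 5987 )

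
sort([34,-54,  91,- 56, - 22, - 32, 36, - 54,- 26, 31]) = [ - 56,  -  54,-54, - 32,  -  26,-22,31, 34, 36, 91] 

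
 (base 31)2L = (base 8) 123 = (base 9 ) 102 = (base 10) 83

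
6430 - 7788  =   - 1358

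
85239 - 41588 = 43651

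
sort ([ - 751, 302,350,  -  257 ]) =[-751,-257, 302,  350] 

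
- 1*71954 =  - 71954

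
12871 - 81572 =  - 68701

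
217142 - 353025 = - 135883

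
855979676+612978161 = 1468957837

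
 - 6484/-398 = 16 + 58/199  =  16.29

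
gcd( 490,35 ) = 35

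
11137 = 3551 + 7586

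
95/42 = 95/42 = 2.26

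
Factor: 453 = 3^1*151^1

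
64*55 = 3520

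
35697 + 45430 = 81127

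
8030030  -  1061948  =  6968082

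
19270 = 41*470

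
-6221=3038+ - 9259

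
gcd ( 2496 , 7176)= 312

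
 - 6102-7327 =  - 13429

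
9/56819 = 9/56819 = 0.00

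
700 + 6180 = 6880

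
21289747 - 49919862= - 28630115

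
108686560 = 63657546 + 45029014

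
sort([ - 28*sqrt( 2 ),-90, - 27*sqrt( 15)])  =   [ - 27*sqrt(15), - 90, - 28*sqrt( 2 ) ]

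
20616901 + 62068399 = 82685300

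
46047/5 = 46047/5 = 9209.40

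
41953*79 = 3314287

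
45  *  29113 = 1310085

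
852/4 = 213 = 213.00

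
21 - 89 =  - 68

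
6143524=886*6934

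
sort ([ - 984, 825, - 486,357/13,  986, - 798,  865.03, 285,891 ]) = [ - 984 , - 798, - 486,  357/13,285, 825,  865.03, 891,  986 ] 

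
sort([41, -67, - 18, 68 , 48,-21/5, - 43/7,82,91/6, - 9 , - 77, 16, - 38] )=[ - 77 , - 67, - 38 , - 18, - 9, - 43/7 , - 21/5,91/6,16,41, 48 , 68,82 ] 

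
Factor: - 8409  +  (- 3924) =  - 3^1*4111^1 = - 12333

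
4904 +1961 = 6865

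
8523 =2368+6155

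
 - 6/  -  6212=3/3106 = 0.00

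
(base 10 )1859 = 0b11101000011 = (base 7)5264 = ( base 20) 4cj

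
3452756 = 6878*502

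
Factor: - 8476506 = - 2^1*3^2*17^1 * 27701^1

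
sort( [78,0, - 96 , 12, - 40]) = [ - 96, - 40,0,12,78]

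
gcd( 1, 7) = 1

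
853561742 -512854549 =340707193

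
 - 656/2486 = - 328/1243 = - 0.26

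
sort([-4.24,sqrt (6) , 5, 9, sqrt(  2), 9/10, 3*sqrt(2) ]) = [ - 4.24, 9/10,sqrt( 2),  sqrt( 6),3*sqrt( 2) , 5,9 ] 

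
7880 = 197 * 40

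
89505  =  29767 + 59738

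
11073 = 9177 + 1896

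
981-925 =56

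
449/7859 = 449/7859 = 0.06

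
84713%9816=6185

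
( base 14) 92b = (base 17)641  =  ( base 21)41i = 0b11100001011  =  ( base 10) 1803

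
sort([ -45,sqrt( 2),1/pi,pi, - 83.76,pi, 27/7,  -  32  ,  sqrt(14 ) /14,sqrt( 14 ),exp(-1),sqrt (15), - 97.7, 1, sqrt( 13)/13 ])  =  [ - 97.7,  -  83.76, - 45, - 32,sqrt(14 ) /14,sqrt( 13 ) /13,1/pi,exp( - 1),1, sqrt( 2), pi,  pi, sqrt( 14),27/7,sqrt( 15 )]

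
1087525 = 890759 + 196766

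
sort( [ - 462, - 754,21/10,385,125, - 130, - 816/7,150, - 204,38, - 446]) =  [ - 754, -462, - 446, - 204, - 130, - 816/7, 21/10, 38,125 , 150,385] 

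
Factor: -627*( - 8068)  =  5058636 = 2^2*3^1*11^1*19^1*2017^1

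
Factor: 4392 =2^3*3^2*61^1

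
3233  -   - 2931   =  6164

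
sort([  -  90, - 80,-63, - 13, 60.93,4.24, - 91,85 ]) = [ - 91, - 90, - 80, - 63, - 13,4.24, 60.93, 85]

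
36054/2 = 18027 = 18027.00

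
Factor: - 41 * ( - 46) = 1886 = 2^1*23^1*41^1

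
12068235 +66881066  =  78949301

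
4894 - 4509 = 385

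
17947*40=717880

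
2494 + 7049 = 9543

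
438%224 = 214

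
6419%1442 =651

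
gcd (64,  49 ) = 1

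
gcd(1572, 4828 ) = 4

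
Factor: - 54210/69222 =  - 5^1*13^1*83^( - 1) = -  65/83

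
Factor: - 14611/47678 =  - 2^( - 1) * 19^1*31^( - 1) = - 19/62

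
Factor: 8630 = 2^1*5^1*863^1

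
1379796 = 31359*44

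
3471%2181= 1290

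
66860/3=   66860/3 = 22286.67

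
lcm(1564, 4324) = 73508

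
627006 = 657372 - 30366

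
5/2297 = 5/2297= 0.00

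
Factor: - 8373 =-3^1*2791^1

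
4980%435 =195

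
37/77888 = 37/77888 =0.00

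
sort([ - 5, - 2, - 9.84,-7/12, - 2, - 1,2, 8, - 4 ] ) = [ - 9.84, - 5, - 4, - 2, - 2, - 1,  -  7/12,2, 8]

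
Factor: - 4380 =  - 2^2*3^1*5^1*73^1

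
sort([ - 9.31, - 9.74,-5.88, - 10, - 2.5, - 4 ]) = [ - 10, - 9.74 , - 9.31, - 5.88, - 4,-2.5 ]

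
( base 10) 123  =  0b1111011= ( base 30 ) 43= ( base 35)3i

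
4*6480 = 25920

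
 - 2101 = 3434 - 5535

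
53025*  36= 1908900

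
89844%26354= 10782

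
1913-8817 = -6904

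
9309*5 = 46545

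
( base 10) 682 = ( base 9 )837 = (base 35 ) jh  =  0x2AA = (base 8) 1252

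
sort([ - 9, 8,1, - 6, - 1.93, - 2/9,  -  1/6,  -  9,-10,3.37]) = [ - 10 ,  -  9, - 9,-6,  -  1.93 ,  -  2/9, - 1/6,1 , 3.37, 8]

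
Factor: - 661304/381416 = -241/139 = - 139^(-1 ) * 241^1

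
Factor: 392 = 2^3 * 7^2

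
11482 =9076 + 2406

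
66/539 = 6/49 = 0.12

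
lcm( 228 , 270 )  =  10260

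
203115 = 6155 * 33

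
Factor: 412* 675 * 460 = 127926000 = 2^4*3^3*5^3*23^1 * 103^1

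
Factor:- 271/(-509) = 271^1*509^(-1)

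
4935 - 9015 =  - 4080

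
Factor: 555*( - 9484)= - 5263620 = - 2^2 *3^1*5^1*37^1  *2371^1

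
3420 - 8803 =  -5383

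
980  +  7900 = 8880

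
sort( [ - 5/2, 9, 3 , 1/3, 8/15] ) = [ - 5/2, 1/3, 8/15,3,9]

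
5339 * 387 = 2066193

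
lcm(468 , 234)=468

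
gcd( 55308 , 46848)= 12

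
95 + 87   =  182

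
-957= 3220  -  4177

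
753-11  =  742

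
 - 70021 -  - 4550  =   - 65471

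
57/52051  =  57/52051=0.00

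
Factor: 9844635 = 3^1*5^1*43^1*15263^1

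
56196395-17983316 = 38213079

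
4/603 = 4/603 = 0.01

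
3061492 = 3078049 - 16557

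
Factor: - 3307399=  - 3307399^1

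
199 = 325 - 126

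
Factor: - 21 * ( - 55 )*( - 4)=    - 2^2 * 3^1*5^1*7^1*11^1  =  -4620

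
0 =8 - 8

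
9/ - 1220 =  - 9/1220 = - 0.01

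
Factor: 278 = 2^1*139^1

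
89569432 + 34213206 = 123782638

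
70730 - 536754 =-466024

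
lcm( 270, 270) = 270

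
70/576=35/288 = 0.12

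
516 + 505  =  1021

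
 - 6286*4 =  - 25144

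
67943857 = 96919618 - 28975761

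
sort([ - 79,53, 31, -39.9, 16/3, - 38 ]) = [ - 79 , -39.9, - 38,16/3 , 31,53]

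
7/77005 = 7/77005 = 0.00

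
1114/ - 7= - 1114/7 =- 159.14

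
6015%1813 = 576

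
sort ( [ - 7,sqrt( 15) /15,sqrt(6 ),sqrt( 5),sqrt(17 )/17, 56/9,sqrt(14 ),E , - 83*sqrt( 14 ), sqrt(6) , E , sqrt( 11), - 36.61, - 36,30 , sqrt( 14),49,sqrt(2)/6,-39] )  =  [ - 83*sqrt( 14 ) ,  -  39, - 36.61, - 36, - 7,sqrt( 2 )/6,sqrt(17)/17, sqrt ( 15 )/15,sqrt(5 ),sqrt (6 ) , sqrt(6 ), E,E,sqrt(11 ),sqrt( 14 ),  sqrt( 14 ),56/9,30,49]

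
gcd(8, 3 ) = 1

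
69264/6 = 11544 = 11544.00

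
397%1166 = 397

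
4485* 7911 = 35480835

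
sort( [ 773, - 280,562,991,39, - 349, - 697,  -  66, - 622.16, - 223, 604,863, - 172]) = [ - 697, - 622.16, - 349, - 280, - 223, - 172, - 66, 39,562,604, 773,863,  991 ]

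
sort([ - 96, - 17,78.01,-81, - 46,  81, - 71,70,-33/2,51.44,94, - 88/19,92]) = [ - 96, - 81, - 71, -46, - 17, - 33/2, - 88/19,51.44,70, 78.01,81,92, 94 ] 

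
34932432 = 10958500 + 23973932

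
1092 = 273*4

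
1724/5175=1724/5175  =  0.33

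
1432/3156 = 358/789  =  0.45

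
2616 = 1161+1455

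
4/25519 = 4/25519 = 0.00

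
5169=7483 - 2314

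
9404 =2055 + 7349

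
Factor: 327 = 3^1 * 109^1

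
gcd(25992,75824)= 8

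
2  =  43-41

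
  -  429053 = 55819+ - 484872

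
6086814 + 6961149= 13047963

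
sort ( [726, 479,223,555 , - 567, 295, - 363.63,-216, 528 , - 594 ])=[  -  594, - 567, -363.63, - 216, 223,  295,479,528,  555,726]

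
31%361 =31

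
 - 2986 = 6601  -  9587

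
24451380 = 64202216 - 39750836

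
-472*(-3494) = 1649168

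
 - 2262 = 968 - 3230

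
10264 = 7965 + 2299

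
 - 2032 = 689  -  2721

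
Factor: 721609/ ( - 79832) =-2^( - 3 ) * 7^1*17^(-1) * 587^( - 1)  *103087^1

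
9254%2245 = 274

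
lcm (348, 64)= 5568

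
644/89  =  644/89 =7.24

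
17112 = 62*276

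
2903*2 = 5806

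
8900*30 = 267000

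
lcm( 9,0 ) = 0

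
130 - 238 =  - 108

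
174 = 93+81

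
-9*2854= - 25686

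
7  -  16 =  - 9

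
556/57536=139/14384 = 0.01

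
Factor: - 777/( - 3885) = 1/5 = 5^(  -  1)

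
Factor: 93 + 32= 5^3 = 125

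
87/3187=87/3187 = 0.03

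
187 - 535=-348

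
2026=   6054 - 4028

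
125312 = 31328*4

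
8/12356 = 2/3089  =  0.00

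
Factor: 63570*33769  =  2^1*3^1*5^1*13^1*163^1*33769^1  =  2146695330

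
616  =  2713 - 2097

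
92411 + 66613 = 159024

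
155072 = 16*9692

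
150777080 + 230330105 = 381107185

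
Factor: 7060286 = 2^1*19^1*185797^1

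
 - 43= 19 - 62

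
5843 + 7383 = 13226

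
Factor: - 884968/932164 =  - 2^1*7^1*53^ ( - 1 ) * 4397^( -1) * 15803^1  =  - 221242/233041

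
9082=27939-18857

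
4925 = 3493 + 1432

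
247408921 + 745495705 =992904626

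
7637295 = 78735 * 97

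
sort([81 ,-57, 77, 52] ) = [ - 57, 52,  77,81]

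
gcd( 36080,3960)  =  440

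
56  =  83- 27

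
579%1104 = 579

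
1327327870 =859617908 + 467709962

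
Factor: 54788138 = 2^1 * 27394069^1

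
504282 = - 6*(-84047)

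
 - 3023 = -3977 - - 954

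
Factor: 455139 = 3^5*1873^1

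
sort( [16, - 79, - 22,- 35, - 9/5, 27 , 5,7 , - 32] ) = [ - 79, - 35, - 32,- 22, - 9/5, 5,7,16 , 27 ] 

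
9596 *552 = 5296992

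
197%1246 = 197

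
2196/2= 1098 = 1098.00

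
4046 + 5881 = 9927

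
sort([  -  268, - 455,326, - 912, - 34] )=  [-912, - 455,-268, - 34,326 ] 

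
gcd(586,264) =2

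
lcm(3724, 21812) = 152684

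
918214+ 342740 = 1260954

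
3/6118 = 3/6118 = 0.00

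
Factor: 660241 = 660241^1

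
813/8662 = 813/8662 = 0.09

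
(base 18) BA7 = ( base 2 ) 111010100111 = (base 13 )1927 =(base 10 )3751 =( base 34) 38B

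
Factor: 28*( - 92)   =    -  2576 = - 2^4*7^1* 23^1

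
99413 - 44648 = 54765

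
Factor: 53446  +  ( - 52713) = 733^1 =733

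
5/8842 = 5/8842 = 0.00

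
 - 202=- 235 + 33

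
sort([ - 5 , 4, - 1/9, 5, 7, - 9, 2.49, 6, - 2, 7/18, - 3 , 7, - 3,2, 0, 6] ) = [ - 9  , - 5, - 3, - 3, - 2, - 1/9, 0, 7/18, 2, 2.49,  4 , 5, 6,6, 7,7]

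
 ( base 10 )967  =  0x3C7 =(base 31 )106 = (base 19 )2CH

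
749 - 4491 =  - 3742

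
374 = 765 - 391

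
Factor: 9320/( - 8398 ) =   -  2^2 *5^1*13^(  -  1 )*17^( -1 )*19^( -1)*233^1 = - 4660/4199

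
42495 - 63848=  - 21353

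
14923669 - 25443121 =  - 10519452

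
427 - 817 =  - 390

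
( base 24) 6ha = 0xF22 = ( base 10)3874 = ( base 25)64O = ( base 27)58D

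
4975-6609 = -1634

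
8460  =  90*94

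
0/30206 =0 = 0.00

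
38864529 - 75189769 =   -  36325240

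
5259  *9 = 47331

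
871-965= -94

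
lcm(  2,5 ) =10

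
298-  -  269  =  567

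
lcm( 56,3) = 168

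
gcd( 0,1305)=1305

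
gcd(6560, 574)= 82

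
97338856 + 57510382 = 154849238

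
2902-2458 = 444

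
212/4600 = 53/1150 = 0.05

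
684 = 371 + 313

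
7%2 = 1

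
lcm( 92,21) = 1932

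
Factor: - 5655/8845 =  - 3^1*13^1*61^( - 1) = - 39/61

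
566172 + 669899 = 1236071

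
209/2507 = 209/2507 = 0.08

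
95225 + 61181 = 156406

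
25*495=12375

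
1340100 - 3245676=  - 1905576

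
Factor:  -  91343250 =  - 2^1*3^2*5^3*40597^1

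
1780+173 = 1953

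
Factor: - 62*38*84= - 197904 =-2^4 * 3^1 * 7^1*19^1 * 31^1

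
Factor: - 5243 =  - 7^2*107^1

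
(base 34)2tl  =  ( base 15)EB4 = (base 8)6367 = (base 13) 1684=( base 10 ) 3319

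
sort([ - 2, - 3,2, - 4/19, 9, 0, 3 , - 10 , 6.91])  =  [ - 10 , - 3, - 2,-4/19 , 0, 2,3,  6.91, 9]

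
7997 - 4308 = 3689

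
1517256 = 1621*936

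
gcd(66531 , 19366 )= 1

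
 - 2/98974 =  - 1/49487=- 0.00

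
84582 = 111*762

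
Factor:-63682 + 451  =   - 63231 = -3^1 * 7^1 *3011^1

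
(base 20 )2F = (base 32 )1N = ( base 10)55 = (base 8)67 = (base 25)25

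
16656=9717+6939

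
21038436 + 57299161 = 78337597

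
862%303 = 256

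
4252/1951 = 4252/1951 = 2.18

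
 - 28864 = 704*( - 41 )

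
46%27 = 19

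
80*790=63200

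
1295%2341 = 1295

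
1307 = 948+359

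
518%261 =257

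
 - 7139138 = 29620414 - 36759552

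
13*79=1027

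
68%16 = 4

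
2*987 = 1974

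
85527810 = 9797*8730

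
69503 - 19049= 50454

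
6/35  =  6/35  =  0.17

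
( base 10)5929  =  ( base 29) 71D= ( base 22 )C5B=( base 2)1011100101001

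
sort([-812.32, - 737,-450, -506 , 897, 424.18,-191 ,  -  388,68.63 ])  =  [  -  812.32, - 737, - 506, - 450, - 388 , - 191 , 68.63,424.18 , 897]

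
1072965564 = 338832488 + 734133076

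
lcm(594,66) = 594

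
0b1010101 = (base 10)85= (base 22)3J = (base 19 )49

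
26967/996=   27 + 25/332= 27.08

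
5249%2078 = 1093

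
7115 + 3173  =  10288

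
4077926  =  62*65773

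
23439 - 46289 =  - 22850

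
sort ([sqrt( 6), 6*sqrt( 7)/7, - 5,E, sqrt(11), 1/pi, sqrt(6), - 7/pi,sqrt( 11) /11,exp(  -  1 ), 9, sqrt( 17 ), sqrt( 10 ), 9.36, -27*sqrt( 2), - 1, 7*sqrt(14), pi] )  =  [ - 27*sqrt( 2), - 5,-7/pi , - 1,sqrt( 11)/11, 1/pi , exp( -1), 6*sqrt( 7 )/7, sqrt( 6), sqrt( 6), E,pi,sqrt( 10 ),sqrt( 11 ), sqrt(17), 9, 9.36, 7*sqrt(14)]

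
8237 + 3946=12183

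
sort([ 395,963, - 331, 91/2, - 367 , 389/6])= [ - 367, - 331,91/2,389/6,395,963 ] 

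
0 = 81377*0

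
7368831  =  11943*617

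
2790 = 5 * 558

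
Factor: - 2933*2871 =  - 8420643 = - 3^2*7^1 * 11^1*29^1*419^1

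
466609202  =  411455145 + 55154057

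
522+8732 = 9254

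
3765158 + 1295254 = 5060412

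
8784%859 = 194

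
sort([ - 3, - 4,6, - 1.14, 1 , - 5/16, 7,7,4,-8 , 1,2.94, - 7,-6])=[-8, - 7, -6, - 4,-3, -1.14,  -  5/16, 1,1,2.94, 4,6, 7,7 ] 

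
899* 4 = 3596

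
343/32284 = 49/4612 = 0.01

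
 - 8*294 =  - 2352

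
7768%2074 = 1546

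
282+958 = 1240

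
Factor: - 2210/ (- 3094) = 5/7=5^1*  7^(  -  1)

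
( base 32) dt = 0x1bd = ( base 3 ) 121111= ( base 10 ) 445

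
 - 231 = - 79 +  - 152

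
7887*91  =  717717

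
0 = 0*344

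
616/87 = 616/87 = 7.08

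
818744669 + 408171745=1226916414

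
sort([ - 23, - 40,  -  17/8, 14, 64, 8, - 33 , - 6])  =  [ -40, - 33,  -  23, - 6,-17/8,8, 14,64]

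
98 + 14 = 112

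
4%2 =0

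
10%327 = 10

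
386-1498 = -1112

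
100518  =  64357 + 36161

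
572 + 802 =1374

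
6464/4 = 1616 = 1616.00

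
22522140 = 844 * 26685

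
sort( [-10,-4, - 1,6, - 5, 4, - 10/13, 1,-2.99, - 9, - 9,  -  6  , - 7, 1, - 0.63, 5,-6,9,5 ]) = [-10, - 9,-9,- 7, - 6, - 6, - 5,  -  4, - 2.99, - 1,-10/13,-0.63, 1, 1 , 4 , 5,5, 6, 9 ]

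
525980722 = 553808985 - 27828263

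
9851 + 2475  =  12326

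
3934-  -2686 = 6620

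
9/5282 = 9/5282 = 0.00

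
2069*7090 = 14669210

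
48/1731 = 16/577 = 0.03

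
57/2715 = 19/905 = 0.02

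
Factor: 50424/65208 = 191/247 = 13^(-1 ) * 19^( - 1)*191^1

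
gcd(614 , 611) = 1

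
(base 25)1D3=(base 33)st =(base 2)1110111001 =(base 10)953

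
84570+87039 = 171609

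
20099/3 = 20099/3 =6699.67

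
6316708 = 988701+5328007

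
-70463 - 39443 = -109906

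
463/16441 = 463/16441=0.03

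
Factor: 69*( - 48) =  - 3312 =-  2^4 * 3^2*23^1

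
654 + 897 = 1551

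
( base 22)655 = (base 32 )2UB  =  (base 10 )3019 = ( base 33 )2PG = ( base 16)bcb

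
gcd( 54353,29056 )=1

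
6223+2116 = 8339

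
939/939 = 1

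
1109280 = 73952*15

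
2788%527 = 153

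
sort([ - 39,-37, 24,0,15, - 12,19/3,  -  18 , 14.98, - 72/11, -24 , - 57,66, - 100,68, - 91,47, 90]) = [ - 100, - 91 , - 57, - 39, - 37, - 24, - 18, - 12, - 72/11,0,19/3, 14.98,15, 24, 47,66,68, 90] 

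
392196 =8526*46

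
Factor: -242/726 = -1/3 = -3^( - 1)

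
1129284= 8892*127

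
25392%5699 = 2596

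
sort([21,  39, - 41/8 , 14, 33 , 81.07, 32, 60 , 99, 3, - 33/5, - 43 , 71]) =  [ - 43,-33/5, - 41/8,3,14,  21 , 32 , 33,  39, 60, 71,81.07,99 ]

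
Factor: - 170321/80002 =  - 941/442=-  2^( - 1 )* 13^ ( - 1)*17^( - 1) *941^1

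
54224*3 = 162672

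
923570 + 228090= 1151660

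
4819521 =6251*771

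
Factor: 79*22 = 1738= 2^1 * 11^1*79^1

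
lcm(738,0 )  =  0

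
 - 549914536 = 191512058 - 741426594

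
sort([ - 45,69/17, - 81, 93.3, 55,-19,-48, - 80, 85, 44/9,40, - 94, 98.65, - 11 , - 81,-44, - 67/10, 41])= [ - 94,  -  81, - 81, - 80, - 48, - 45 , - 44, - 19, - 11, -67/10, 69/17, 44/9,40, 41,  55, 85,93.3, 98.65]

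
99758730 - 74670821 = 25087909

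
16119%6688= 2743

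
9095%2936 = 287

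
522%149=75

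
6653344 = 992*6707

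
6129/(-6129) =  - 1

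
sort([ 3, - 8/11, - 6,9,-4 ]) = [- 6,-4, - 8/11, 3,9]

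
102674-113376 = - 10702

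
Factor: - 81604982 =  - 2^1*601^1*67891^1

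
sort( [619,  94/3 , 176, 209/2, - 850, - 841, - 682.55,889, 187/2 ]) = [ - 850, - 841, - 682.55,94/3, 187/2,209/2,176,619,889 ]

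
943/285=3+88/285 =3.31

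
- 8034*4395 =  - 35309430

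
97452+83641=181093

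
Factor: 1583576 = 2^3*197947^1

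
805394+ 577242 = 1382636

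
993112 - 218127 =774985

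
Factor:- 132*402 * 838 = -2^4*3^2*11^1*  67^1*419^1= - 44467632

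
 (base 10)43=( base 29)1e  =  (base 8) 53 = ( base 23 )1k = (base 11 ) 3A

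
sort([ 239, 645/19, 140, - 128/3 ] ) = [ - 128/3,  645/19 , 140,  239]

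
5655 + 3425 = 9080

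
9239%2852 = 683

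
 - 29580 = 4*( - 7395)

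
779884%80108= 58912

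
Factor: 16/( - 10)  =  -2^3*5^( - 1) = - 8/5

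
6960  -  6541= 419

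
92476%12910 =2106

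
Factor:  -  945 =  -3^3*5^1*7^1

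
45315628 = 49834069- 4518441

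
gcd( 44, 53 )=1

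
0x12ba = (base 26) 72a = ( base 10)4794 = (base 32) 4LQ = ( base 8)11272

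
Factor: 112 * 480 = 53760= 2^9* 3^1*5^1*7^1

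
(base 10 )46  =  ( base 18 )2A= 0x2E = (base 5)141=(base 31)1F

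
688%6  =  4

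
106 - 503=-397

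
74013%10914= 8529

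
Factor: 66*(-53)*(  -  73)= 2^1*3^1 * 11^1*53^1*73^1 =255354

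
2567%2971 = 2567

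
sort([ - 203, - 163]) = [- 203, - 163]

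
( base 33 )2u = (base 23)44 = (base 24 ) 40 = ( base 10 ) 96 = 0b1100000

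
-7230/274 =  - 27 + 84/137 = - 26.39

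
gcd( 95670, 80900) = 10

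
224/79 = 224/79 = 2.84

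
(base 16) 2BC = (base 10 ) 700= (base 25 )130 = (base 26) 10o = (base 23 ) 17a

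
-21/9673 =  - 21/9673 = - 0.00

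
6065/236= 6065/236 = 25.70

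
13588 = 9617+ 3971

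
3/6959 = 3/6959 = 0.00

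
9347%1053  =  923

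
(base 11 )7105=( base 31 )9PJ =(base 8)22343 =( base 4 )2103203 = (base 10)9443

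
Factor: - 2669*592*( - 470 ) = 742622560 = 2^5*5^1*17^1*37^1*47^1*157^1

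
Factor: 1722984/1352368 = 2^( - 1) * 3^1*17^1*41^1*103^1*84523^( - 1) = 215373/169046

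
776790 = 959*810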